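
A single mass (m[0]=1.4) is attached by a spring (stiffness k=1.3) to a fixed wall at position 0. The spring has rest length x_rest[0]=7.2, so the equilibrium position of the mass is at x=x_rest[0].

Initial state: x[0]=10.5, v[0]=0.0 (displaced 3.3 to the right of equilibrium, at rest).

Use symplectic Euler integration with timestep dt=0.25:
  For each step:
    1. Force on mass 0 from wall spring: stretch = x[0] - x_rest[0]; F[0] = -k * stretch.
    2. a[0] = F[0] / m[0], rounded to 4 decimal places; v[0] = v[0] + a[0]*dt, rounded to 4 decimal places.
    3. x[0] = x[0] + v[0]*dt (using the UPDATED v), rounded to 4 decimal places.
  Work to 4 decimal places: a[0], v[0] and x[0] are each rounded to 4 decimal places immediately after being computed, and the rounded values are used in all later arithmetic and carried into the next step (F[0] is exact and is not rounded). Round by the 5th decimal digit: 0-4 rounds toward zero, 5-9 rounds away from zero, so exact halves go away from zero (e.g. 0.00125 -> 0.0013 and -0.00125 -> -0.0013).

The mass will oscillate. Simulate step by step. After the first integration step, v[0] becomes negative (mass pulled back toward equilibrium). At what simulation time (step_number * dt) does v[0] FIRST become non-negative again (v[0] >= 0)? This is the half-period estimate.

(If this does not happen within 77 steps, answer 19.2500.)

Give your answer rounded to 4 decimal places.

Answer: 3.5000

Derivation:
Step 0: x=[10.5000] v=[0.0000]
Step 1: x=[10.3085] v=[-0.7661]
Step 2: x=[9.9366] v=[-1.4877]
Step 3: x=[9.4059] v=[-2.1230]
Step 4: x=[8.7471] v=[-2.6351]
Step 5: x=[7.9985] v=[-2.9943]
Step 6: x=[7.2036] v=[-3.1797]
Step 7: x=[6.4085] v=[-3.1805]
Step 8: x=[5.6593] v=[-2.9968]
Step 9: x=[4.9995] v=[-2.6391]
Step 10: x=[4.4674] v=[-2.1283]
Step 11: x=[4.0939] v=[-1.4940]
Step 12: x=[3.9007] v=[-0.7730]
Step 13: x=[3.8989] v=[-0.0071]
Step 14: x=[4.0887] v=[0.7592]
First v>=0 after going negative at step 14, time=3.5000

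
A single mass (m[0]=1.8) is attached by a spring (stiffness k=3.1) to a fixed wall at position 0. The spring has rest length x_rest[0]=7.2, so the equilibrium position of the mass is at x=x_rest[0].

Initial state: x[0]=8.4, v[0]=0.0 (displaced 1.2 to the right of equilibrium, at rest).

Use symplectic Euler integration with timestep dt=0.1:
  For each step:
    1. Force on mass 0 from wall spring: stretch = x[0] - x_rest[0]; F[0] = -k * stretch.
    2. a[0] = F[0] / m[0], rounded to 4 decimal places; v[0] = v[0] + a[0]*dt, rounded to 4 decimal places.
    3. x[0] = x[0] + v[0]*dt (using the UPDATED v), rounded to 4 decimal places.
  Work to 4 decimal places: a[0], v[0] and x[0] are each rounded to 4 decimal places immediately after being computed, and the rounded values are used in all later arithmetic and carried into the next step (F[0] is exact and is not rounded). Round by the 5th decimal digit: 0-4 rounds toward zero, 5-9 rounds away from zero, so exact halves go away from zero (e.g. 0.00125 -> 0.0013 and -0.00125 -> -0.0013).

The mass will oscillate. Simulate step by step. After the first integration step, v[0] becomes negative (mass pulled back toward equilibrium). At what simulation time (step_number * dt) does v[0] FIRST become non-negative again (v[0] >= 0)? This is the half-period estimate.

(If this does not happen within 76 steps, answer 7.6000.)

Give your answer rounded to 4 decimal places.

Answer: 2.4000

Derivation:
Step 0: x=[8.4000] v=[0.0000]
Step 1: x=[8.3793] v=[-0.2067]
Step 2: x=[8.3383] v=[-0.4098]
Step 3: x=[8.2777] v=[-0.6058]
Step 4: x=[8.1986] v=[-0.7914]
Step 5: x=[8.1023] v=[-0.9634]
Step 6: x=[7.9904] v=[-1.1188]
Step 7: x=[7.8649] v=[-1.2549]
Step 8: x=[7.7280] v=[-1.3694]
Step 9: x=[7.5820] v=[-1.4603]
Step 10: x=[7.4294] v=[-1.5261]
Step 11: x=[7.2728] v=[-1.5656]
Step 12: x=[7.1150] v=[-1.5781]
Step 13: x=[6.9587] v=[-1.5635]
Step 14: x=[6.8065] v=[-1.5219]
Step 15: x=[6.6611] v=[-1.4541]
Step 16: x=[6.5250] v=[-1.3613]
Step 17: x=[6.4005] v=[-1.2451]
Step 18: x=[6.2898] v=[-1.1074]
Step 19: x=[6.1947] v=[-0.9506]
Step 20: x=[6.1170] v=[-0.7775]
Step 21: x=[6.0579] v=[-0.5910]
Step 22: x=[6.0185] v=[-0.3943]
Step 23: x=[5.9994] v=[-0.1908]
Step 24: x=[6.0010] v=[0.0160]
First v>=0 after going negative at step 24, time=2.4000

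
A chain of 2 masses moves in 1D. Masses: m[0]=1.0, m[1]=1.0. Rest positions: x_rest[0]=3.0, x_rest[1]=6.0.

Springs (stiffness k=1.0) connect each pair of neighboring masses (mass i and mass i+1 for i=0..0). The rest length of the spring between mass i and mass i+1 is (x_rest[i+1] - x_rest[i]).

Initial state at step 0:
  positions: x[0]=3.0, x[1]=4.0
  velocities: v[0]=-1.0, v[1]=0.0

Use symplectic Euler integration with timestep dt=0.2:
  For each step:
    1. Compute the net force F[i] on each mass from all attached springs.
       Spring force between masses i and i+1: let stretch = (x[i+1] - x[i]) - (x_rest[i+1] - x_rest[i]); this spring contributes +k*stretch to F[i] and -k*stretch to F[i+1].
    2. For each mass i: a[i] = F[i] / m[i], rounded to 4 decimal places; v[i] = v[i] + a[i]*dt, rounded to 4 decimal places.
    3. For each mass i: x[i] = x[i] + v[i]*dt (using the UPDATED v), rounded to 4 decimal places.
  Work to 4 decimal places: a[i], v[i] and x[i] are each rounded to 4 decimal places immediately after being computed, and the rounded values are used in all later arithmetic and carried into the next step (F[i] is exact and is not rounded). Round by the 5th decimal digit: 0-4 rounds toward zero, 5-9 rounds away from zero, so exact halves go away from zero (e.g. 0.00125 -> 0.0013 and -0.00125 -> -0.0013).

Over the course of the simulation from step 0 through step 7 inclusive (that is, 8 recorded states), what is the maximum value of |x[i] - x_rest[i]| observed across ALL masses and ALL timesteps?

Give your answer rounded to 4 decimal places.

Answer: 2.5613

Derivation:
Step 0: x=[3.0000 4.0000] v=[-1.0000 0.0000]
Step 1: x=[2.7200 4.0800] v=[-1.4000 0.4000]
Step 2: x=[2.3744 4.2256] v=[-1.7280 0.7280]
Step 3: x=[1.9828 4.4172] v=[-1.9578 0.9578]
Step 4: x=[1.5686 4.6314] v=[-2.0709 1.0709]
Step 5: x=[1.1569 4.8431] v=[-2.0583 1.0583]
Step 6: x=[0.7727 5.0273] v=[-1.9211 0.9211]
Step 7: x=[0.4387 5.1613] v=[-1.6702 0.6702]
Max displacement = 2.5613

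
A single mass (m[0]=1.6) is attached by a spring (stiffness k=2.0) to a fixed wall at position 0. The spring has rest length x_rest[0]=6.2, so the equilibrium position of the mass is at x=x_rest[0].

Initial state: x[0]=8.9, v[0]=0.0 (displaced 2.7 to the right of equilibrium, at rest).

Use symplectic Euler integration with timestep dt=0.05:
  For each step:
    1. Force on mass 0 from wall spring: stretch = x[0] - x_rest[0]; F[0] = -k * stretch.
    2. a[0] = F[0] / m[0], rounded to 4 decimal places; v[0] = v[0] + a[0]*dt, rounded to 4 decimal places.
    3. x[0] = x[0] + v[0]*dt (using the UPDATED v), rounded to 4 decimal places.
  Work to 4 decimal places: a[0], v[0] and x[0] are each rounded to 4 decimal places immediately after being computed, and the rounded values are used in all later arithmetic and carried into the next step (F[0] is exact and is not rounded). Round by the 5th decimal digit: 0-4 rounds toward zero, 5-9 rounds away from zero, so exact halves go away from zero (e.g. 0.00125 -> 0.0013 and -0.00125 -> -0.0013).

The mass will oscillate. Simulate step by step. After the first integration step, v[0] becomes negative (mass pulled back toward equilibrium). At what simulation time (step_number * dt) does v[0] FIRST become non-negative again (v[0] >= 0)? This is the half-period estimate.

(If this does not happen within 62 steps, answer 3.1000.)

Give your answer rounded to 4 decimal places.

Step 0: x=[8.9000] v=[0.0000]
Step 1: x=[8.8916] v=[-0.1688]
Step 2: x=[8.8748] v=[-0.3370]
Step 3: x=[8.8496] v=[-0.5042]
Step 4: x=[8.8161] v=[-0.6698]
Step 5: x=[8.7744] v=[-0.8333]
Step 6: x=[8.7247] v=[-0.9942]
Step 7: x=[8.6671] v=[-1.1520]
Step 8: x=[8.6018] v=[-1.3062]
Step 9: x=[8.5290] v=[-1.4563]
Step 10: x=[8.4489] v=[-1.6019]
Step 11: x=[8.3618] v=[-1.7425]
Step 12: x=[8.2679] v=[-1.8776]
Step 13: x=[8.1676] v=[-2.0068]
Step 14: x=[8.0611] v=[-2.1298]
Step 15: x=[7.9488] v=[-2.2461]
Step 16: x=[7.8310] v=[-2.3554]
Step 17: x=[7.7081] v=[-2.4573]
Step 18: x=[7.5805] v=[-2.5516]
Step 19: x=[7.4486] v=[-2.6379]
Step 20: x=[7.3128] v=[-2.7159]
Step 21: x=[7.1735] v=[-2.7855]
Step 22: x=[7.0312] v=[-2.8463]
Step 23: x=[6.8863] v=[-2.8983]
Step 24: x=[6.7392] v=[-2.9412]
Step 25: x=[6.5905] v=[-2.9749]
Step 26: x=[6.4405] v=[-2.9993]
Step 27: x=[6.2898] v=[-3.0143]
Step 28: x=[6.1388] v=[-3.0199]
Step 29: x=[5.9880] v=[-3.0161]
Step 30: x=[5.8379] v=[-3.0029]
Step 31: x=[5.6889] v=[-2.9803]
Step 32: x=[5.5415] v=[-2.9484]
Step 33: x=[5.3961] v=[-2.9072]
Step 34: x=[5.2533] v=[-2.8570]
Step 35: x=[5.1134] v=[-2.7978]
Step 36: x=[4.9769] v=[-2.7299]
Step 37: x=[4.8442] v=[-2.6535]
Step 38: x=[4.7158] v=[-2.5688]
Step 39: x=[4.5920] v=[-2.4760]
Step 40: x=[4.4732] v=[-2.3755]
Step 41: x=[4.3598] v=[-2.2676]
Step 42: x=[4.2522] v=[-2.1526]
Step 43: x=[4.1507] v=[-2.0309]
Step 44: x=[4.0556] v=[-1.9028]
Step 45: x=[3.9672] v=[-1.7688]
Step 46: x=[3.8857] v=[-1.6293]
Step 47: x=[3.8115] v=[-1.4847]
Step 48: x=[3.7447] v=[-1.3354]
Step 49: x=[3.6856] v=[-1.1819]
Step 50: x=[3.6344] v=[-1.0248]
Step 51: x=[3.5912] v=[-0.8645]
Step 52: x=[3.5561] v=[-0.7015]
Step 53: x=[3.5293] v=[-0.5363]
Step 54: x=[3.5108] v=[-0.3694]
Step 55: x=[3.5007] v=[-0.2013]
Step 56: x=[3.4991] v=[-0.0326]
Step 57: x=[3.5059] v=[0.1362]
First v>=0 after going negative at step 57, time=2.8500

Answer: 2.8500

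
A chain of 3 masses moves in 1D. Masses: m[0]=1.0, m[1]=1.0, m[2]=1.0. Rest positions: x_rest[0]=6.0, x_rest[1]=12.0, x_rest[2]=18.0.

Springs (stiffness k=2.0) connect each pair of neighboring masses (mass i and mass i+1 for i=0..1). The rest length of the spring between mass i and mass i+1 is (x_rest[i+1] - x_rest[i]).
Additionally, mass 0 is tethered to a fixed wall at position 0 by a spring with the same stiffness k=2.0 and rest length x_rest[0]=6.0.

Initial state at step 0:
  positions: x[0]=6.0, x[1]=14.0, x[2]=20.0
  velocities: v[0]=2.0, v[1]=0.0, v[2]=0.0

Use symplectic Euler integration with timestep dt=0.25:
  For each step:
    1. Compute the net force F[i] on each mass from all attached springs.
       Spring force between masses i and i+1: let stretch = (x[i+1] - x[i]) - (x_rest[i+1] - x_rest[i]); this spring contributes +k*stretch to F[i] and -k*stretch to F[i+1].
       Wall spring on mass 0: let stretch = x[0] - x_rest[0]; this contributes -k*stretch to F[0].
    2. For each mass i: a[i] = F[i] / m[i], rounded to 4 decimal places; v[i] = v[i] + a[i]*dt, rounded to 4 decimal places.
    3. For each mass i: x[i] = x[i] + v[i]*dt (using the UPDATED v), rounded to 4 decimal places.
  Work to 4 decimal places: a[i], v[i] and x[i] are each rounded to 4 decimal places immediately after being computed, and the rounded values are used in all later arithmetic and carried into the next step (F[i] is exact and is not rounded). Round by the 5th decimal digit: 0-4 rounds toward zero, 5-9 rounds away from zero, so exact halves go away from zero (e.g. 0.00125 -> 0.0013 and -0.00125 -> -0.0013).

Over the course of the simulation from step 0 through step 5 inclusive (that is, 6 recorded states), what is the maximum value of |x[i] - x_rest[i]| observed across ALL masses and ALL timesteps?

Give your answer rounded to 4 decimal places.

Step 0: x=[6.0000 14.0000 20.0000] v=[2.0000 0.0000 0.0000]
Step 1: x=[6.7500 13.7500 20.0000] v=[3.0000 -1.0000 0.0000]
Step 2: x=[7.5313 13.4063 19.9688] v=[3.1250 -1.3750 -0.1250]
Step 3: x=[8.1055 13.1485 19.8672] v=[2.2969 -1.0313 -0.4063]
Step 4: x=[8.2969 13.1001 19.6758] v=[0.7657 -0.1935 -0.7657]
Step 5: x=[8.0516 13.2733 19.4124] v=[-0.9812 0.6928 -1.0536]
Max displacement = 2.2969

Answer: 2.2969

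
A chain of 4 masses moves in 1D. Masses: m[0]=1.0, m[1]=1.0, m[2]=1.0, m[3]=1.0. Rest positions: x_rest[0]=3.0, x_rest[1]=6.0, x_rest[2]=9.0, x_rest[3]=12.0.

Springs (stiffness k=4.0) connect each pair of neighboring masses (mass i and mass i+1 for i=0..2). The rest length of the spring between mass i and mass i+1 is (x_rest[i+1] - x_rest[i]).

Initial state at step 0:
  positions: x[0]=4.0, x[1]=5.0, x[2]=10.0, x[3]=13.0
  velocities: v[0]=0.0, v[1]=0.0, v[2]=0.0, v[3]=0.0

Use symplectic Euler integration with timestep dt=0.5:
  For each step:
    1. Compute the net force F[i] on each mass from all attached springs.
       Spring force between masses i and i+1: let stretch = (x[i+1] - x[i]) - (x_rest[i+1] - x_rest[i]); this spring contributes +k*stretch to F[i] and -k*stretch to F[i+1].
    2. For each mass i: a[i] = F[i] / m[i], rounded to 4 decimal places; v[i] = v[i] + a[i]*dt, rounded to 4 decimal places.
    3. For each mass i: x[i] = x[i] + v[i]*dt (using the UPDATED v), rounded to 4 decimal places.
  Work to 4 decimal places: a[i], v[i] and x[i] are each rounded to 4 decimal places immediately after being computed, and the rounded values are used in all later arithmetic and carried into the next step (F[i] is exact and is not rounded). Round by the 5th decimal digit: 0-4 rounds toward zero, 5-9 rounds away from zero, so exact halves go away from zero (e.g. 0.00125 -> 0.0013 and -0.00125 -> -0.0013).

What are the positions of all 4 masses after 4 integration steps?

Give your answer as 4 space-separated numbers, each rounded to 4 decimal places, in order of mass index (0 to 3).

Answer: 4.0000 7.0000 8.0000 13.0000

Derivation:
Step 0: x=[4.0000 5.0000 10.0000 13.0000] v=[0.0000 0.0000 0.0000 0.0000]
Step 1: x=[2.0000 9.0000 8.0000 13.0000] v=[-4.0000 8.0000 -4.0000 0.0000]
Step 2: x=[4.0000 5.0000 12.0000 11.0000] v=[4.0000 -8.0000 8.0000 -4.0000]
Step 3: x=[4.0000 7.0000 8.0000 13.0000] v=[0.0000 4.0000 -8.0000 4.0000]
Step 4: x=[4.0000 7.0000 8.0000 13.0000] v=[0.0000 0.0000 0.0000 0.0000]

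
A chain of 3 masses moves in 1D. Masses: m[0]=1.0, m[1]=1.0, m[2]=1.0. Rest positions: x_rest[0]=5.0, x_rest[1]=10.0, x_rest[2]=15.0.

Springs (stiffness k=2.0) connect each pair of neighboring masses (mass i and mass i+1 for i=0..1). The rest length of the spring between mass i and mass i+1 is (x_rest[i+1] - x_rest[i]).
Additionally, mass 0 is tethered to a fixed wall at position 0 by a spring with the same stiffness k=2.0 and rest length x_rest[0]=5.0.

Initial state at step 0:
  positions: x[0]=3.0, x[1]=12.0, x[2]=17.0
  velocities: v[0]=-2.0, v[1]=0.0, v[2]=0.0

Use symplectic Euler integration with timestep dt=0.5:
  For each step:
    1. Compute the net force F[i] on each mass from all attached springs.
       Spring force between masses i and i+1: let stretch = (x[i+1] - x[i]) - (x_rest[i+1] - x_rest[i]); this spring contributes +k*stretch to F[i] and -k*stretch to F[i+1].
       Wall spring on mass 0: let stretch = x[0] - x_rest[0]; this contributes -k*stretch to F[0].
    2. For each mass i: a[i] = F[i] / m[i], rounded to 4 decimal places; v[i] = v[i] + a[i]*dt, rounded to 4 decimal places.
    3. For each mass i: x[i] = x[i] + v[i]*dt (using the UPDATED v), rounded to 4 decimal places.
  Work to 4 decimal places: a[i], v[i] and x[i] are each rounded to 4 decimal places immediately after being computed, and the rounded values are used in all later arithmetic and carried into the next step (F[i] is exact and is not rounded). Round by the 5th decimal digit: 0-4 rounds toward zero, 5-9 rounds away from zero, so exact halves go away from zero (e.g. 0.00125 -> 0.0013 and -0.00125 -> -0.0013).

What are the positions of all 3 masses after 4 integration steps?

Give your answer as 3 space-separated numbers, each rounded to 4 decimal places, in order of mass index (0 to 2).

Step 0: x=[3.0000 12.0000 17.0000] v=[-2.0000 0.0000 0.0000]
Step 1: x=[5.0000 10.0000 17.0000] v=[4.0000 -4.0000 0.0000]
Step 2: x=[7.0000 9.0000 16.0000] v=[4.0000 -2.0000 -2.0000]
Step 3: x=[6.5000 10.5000 14.0000] v=[-1.0000 3.0000 -4.0000]
Step 4: x=[4.7500 11.7500 12.7500] v=[-3.5000 2.5000 -2.5000]

Answer: 4.7500 11.7500 12.7500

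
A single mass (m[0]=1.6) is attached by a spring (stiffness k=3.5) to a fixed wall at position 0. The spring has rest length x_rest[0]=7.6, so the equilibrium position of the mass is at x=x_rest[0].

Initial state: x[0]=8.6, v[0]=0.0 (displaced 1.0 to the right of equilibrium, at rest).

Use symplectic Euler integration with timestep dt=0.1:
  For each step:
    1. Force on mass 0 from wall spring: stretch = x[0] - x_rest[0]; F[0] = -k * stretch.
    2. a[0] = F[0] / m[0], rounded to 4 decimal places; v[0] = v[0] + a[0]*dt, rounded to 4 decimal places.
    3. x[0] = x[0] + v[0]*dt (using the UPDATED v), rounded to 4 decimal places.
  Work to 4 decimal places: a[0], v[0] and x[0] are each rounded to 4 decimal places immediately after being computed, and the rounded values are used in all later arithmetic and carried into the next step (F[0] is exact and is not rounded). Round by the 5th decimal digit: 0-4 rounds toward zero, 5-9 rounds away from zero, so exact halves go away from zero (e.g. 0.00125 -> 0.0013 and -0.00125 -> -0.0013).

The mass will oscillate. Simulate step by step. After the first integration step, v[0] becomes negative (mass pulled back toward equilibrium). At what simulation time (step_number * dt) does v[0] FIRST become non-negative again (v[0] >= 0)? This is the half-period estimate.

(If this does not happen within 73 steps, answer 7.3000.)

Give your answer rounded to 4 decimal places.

Answer: 2.2000

Derivation:
Step 0: x=[8.6000] v=[0.0000]
Step 1: x=[8.5781] v=[-0.2188]
Step 2: x=[8.5348] v=[-0.4328]
Step 3: x=[8.4711] v=[-0.6373]
Step 4: x=[8.3883] v=[-0.8279]
Step 5: x=[8.2883] v=[-1.0003]
Step 6: x=[8.1732] v=[-1.1509]
Step 7: x=[8.0456] v=[-1.2763]
Step 8: x=[7.9082] v=[-1.3738]
Step 9: x=[7.7641] v=[-1.4412]
Step 10: x=[7.6164] v=[-1.4771]
Step 11: x=[7.4683] v=[-1.4807]
Step 12: x=[7.3231] v=[-1.4519]
Step 13: x=[7.1840] v=[-1.3913]
Step 14: x=[7.0540] v=[-1.3003]
Step 15: x=[6.9359] v=[-1.1809]
Step 16: x=[6.8323] v=[-1.0356]
Step 17: x=[6.7455] v=[-0.8677]
Step 18: x=[6.6774] v=[-0.6808]
Step 19: x=[6.6295] v=[-0.4790]
Step 20: x=[6.6028] v=[-0.2667]
Step 21: x=[6.5979] v=[-0.0486]
Step 22: x=[6.6150] v=[0.1706]
First v>=0 after going negative at step 22, time=2.2000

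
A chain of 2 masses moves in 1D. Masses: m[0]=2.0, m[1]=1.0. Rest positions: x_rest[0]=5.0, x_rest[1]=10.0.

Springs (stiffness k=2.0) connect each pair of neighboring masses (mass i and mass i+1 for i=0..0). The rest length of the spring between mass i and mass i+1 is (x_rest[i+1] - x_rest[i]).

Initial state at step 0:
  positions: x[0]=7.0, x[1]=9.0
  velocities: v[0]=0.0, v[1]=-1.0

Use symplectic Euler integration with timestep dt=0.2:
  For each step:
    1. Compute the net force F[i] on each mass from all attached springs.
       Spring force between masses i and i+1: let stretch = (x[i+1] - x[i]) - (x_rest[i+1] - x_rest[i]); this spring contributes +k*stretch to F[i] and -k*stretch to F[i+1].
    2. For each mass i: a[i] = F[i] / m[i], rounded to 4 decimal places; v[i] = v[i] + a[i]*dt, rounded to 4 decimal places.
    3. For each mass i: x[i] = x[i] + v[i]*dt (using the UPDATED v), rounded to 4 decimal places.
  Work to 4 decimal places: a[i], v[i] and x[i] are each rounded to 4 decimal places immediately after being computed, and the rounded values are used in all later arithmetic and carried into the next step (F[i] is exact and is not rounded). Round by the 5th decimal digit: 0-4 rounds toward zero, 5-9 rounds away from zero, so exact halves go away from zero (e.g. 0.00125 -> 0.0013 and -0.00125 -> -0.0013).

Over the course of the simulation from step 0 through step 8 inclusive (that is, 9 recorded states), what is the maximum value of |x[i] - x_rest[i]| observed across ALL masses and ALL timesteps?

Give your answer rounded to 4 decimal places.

Answer: 2.3275

Derivation:
Step 0: x=[7.0000 9.0000] v=[0.0000 -1.0000]
Step 1: x=[6.8800 9.0400] v=[-0.6000 0.2000]
Step 2: x=[6.6464 9.3072] v=[-1.1680 1.3360]
Step 3: x=[6.3192 9.7615] v=[-1.6358 2.2717]
Step 4: x=[5.9297 10.3405] v=[-1.9473 2.8948]
Step 5: x=[5.5167 10.9666] v=[-2.0651 3.1305]
Step 6: x=[5.1217 11.5567] v=[-1.9751 2.9505]
Step 7: x=[4.7841 12.0320] v=[-1.6881 2.3765]
Step 8: x=[4.5364 12.3275] v=[-1.2385 1.4773]
Max displacement = 2.3275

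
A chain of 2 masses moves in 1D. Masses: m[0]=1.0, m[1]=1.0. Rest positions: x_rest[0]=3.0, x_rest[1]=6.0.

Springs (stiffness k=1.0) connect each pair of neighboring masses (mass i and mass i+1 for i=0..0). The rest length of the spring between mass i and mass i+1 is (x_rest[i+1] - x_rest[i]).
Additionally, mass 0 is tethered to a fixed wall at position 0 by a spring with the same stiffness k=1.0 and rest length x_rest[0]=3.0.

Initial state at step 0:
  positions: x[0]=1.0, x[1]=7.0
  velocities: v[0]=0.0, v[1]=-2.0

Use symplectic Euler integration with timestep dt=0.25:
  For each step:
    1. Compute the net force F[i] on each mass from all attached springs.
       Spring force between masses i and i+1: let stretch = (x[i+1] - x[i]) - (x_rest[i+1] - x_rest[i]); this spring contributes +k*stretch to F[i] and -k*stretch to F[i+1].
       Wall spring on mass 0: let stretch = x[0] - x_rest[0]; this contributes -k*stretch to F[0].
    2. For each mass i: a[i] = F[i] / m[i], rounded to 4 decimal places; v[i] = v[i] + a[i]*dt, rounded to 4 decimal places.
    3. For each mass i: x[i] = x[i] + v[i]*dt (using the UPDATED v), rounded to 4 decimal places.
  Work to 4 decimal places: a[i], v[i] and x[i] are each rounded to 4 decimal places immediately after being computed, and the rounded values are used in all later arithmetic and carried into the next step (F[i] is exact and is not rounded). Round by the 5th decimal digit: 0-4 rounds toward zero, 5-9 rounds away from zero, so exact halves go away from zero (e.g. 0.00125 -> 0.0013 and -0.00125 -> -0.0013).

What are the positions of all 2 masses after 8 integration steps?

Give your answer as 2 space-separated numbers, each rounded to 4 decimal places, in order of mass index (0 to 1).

Answer: 3.3717 2.6435

Derivation:
Step 0: x=[1.0000 7.0000] v=[0.0000 -2.0000]
Step 1: x=[1.3125 6.3125] v=[1.2500 -2.7500]
Step 2: x=[1.8555 5.5000] v=[2.1719 -3.2500]
Step 3: x=[2.5103 4.6472] v=[2.6192 -3.4111]
Step 4: x=[3.1418 3.8484] v=[2.5259 -3.1953]
Step 5: x=[3.6211 3.1929] v=[1.9171 -2.6220]
Step 6: x=[3.8473 2.7517] v=[0.9048 -1.7650]
Step 7: x=[3.7646 2.5664] v=[-0.3309 -0.7411]
Step 8: x=[3.3717 2.6435] v=[-1.5716 0.3085]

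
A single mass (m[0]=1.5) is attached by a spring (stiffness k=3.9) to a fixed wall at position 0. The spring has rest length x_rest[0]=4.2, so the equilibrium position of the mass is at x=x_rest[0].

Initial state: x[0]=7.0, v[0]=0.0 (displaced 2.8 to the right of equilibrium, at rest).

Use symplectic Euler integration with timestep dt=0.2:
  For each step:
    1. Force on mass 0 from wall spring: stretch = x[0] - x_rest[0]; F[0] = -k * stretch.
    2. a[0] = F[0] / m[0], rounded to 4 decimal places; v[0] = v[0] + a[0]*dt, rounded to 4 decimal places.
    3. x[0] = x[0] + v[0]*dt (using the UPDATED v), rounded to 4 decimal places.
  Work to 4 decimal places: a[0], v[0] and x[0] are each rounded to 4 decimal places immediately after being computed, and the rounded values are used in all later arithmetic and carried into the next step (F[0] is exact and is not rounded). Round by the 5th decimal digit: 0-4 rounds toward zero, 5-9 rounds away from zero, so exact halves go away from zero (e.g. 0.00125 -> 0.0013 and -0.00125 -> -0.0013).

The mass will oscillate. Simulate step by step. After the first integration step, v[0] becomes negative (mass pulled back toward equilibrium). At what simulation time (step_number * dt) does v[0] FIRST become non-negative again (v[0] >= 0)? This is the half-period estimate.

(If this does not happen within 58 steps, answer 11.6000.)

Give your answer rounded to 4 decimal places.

Answer: 2.0000

Derivation:
Step 0: x=[7.0000] v=[0.0000]
Step 1: x=[6.7088] v=[-1.4560]
Step 2: x=[6.1567] v=[-2.7606]
Step 3: x=[5.4011] v=[-3.7781]
Step 4: x=[4.5206] v=[-4.4027]
Step 5: x=[3.6067] v=[-4.5694]
Step 6: x=[2.7545] v=[-4.2609]
Step 7: x=[2.0527] v=[-3.5092]
Step 8: x=[1.5742] v=[-2.3926]
Step 9: x=[1.3688] v=[-1.0272]
Step 10: x=[1.4578] v=[0.4450]
First v>=0 after going negative at step 10, time=2.0000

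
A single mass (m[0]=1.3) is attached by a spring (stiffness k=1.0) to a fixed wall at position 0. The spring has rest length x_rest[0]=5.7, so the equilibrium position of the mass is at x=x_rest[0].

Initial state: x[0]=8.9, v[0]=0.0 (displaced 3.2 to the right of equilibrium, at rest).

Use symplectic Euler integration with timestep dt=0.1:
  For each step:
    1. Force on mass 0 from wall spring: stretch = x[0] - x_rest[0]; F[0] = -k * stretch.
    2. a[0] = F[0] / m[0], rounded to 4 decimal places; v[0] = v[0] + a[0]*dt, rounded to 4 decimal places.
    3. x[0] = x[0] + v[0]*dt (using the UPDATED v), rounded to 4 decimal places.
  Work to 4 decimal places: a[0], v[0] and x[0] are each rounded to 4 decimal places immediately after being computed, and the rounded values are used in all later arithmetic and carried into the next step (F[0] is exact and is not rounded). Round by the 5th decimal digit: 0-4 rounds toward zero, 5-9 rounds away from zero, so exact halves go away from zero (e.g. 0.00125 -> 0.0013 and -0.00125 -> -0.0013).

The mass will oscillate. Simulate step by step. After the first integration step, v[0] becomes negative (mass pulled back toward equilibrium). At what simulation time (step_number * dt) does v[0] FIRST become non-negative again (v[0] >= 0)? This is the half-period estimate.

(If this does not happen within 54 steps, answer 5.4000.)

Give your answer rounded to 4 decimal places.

Step 0: x=[8.9000] v=[0.0000]
Step 1: x=[8.8754] v=[-0.2462]
Step 2: x=[8.8264] v=[-0.4905]
Step 3: x=[8.7533] v=[-0.7310]
Step 4: x=[8.6567] v=[-0.9659]
Step 5: x=[8.5374] v=[-1.1933]
Step 6: x=[8.3962] v=[-1.4116]
Step 7: x=[8.2343] v=[-1.6190]
Step 8: x=[8.0529] v=[-1.8140]
Step 9: x=[7.8534] v=[-1.9950]
Step 10: x=[7.6373] v=[-2.1607]
Step 11: x=[7.4063] v=[-2.3097]
Step 12: x=[7.1622] v=[-2.4410]
Step 13: x=[6.9069] v=[-2.5535]
Step 14: x=[6.6423] v=[-2.6463]
Step 15: x=[6.3704] v=[-2.7188]
Step 16: x=[6.0934] v=[-2.7704]
Step 17: x=[5.8133] v=[-2.8007]
Step 18: x=[5.5324] v=[-2.8094]
Step 19: x=[5.2528] v=[-2.7965]
Step 20: x=[4.9766] v=[-2.7621]
Step 21: x=[4.7060] v=[-2.7065]
Step 22: x=[4.4430] v=[-2.6300]
Step 23: x=[4.1897] v=[-2.5333]
Step 24: x=[3.9480] v=[-2.4171]
Step 25: x=[3.7198] v=[-2.2823]
Step 26: x=[3.5068] v=[-2.1300]
Step 27: x=[3.3107] v=[-1.9613]
Step 28: x=[3.1330] v=[-1.7775]
Step 29: x=[2.9750] v=[-1.5800]
Step 30: x=[2.8380] v=[-1.3704]
Step 31: x=[2.7230] v=[-1.1503]
Step 32: x=[2.6309] v=[-0.9213]
Step 33: x=[2.5624] v=[-0.6852]
Step 34: x=[2.5180] v=[-0.4439]
Step 35: x=[2.4981] v=[-0.1991]
Step 36: x=[2.5028] v=[0.0472]
First v>=0 after going negative at step 36, time=3.6000

Answer: 3.6000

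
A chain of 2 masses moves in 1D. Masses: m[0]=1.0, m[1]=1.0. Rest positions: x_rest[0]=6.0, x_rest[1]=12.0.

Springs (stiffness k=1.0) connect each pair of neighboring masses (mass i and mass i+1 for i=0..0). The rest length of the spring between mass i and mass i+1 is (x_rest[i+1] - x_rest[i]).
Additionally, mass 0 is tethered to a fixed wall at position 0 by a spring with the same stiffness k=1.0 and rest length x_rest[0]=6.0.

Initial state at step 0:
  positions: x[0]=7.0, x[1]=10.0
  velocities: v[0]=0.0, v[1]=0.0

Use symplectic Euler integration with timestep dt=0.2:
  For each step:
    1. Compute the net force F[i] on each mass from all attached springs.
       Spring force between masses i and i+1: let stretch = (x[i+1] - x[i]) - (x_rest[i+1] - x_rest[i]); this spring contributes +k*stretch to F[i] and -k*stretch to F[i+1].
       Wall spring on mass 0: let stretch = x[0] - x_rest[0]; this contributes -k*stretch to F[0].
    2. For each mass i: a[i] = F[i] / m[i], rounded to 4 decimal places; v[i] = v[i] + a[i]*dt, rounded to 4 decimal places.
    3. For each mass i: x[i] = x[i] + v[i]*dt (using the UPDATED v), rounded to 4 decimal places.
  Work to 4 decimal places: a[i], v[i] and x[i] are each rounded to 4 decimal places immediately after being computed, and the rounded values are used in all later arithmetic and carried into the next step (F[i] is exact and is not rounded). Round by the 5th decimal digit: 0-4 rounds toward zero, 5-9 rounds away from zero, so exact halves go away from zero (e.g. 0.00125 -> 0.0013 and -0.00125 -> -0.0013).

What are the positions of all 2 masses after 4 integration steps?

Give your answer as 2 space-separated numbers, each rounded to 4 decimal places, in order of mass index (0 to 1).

Answer: 5.6512 11.0400

Derivation:
Step 0: x=[7.0000 10.0000] v=[0.0000 0.0000]
Step 1: x=[6.8400 10.1200] v=[-0.8000 0.6000]
Step 2: x=[6.5376 10.3488] v=[-1.5120 1.1440]
Step 3: x=[6.1261 10.6652] v=[-2.0573 1.5818]
Step 4: x=[5.6512 11.0400] v=[-2.3747 1.8740]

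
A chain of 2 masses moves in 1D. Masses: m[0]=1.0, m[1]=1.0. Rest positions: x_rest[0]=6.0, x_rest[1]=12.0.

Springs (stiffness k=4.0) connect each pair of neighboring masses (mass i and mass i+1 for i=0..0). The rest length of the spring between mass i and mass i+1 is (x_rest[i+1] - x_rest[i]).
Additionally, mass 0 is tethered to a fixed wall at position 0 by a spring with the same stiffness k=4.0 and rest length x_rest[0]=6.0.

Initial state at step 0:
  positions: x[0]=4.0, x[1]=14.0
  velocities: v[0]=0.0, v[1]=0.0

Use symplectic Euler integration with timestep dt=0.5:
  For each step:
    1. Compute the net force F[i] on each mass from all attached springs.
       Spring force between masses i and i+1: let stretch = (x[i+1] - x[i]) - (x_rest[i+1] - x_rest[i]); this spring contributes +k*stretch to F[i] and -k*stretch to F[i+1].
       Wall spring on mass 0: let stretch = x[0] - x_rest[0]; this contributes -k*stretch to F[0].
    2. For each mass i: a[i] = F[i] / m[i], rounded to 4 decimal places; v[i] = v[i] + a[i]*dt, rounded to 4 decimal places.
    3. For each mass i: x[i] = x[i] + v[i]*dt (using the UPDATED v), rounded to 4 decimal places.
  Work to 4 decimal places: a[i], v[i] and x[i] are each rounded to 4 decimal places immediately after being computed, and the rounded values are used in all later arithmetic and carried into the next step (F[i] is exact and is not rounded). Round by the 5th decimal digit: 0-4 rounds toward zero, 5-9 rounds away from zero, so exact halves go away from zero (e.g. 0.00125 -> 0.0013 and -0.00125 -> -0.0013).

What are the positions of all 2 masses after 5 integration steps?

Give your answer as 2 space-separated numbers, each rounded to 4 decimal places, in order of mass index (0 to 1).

Answer: 8.0000 10.0000

Derivation:
Step 0: x=[4.0000 14.0000] v=[0.0000 0.0000]
Step 1: x=[10.0000 10.0000] v=[12.0000 -8.0000]
Step 2: x=[6.0000 12.0000] v=[-8.0000 4.0000]
Step 3: x=[2.0000 14.0000] v=[-8.0000 4.0000]
Step 4: x=[8.0000 10.0000] v=[12.0000 -8.0000]
Step 5: x=[8.0000 10.0000] v=[0.0000 0.0000]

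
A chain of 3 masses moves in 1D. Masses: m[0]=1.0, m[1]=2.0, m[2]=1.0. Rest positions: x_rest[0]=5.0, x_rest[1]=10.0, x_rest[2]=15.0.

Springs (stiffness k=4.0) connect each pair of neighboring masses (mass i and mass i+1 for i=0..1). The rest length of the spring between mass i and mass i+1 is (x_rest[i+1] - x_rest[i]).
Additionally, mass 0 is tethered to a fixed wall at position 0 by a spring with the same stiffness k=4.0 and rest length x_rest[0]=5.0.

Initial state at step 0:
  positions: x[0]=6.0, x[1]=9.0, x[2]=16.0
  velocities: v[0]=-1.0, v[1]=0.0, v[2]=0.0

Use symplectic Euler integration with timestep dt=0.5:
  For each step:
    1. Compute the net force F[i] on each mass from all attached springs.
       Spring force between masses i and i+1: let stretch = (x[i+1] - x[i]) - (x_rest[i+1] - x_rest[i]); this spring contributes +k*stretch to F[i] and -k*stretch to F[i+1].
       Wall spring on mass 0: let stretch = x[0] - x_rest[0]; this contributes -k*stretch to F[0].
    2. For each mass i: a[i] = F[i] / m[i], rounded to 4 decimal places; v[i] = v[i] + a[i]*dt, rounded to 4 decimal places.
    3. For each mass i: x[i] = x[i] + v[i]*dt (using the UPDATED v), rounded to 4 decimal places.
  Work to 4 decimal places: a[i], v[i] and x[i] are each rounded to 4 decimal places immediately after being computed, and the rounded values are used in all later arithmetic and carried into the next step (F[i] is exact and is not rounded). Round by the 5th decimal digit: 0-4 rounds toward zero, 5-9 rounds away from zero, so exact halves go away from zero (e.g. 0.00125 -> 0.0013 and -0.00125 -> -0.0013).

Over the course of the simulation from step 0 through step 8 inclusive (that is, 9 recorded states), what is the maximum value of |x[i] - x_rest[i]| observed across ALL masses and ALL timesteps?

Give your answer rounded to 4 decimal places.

Answer: 2.7500

Derivation:
Step 0: x=[6.0000 9.0000 16.0000] v=[-1.0000 0.0000 0.0000]
Step 1: x=[2.5000 11.0000 14.0000] v=[-7.0000 4.0000 -4.0000]
Step 2: x=[5.0000 10.2500 14.0000] v=[5.0000 -1.5000 0.0000]
Step 3: x=[7.7500 8.7500 15.2500] v=[5.5000 -3.0000 2.5000]
Step 4: x=[3.7500 10.0000 15.0000] v=[-8.0000 2.5000 -0.5000]
Step 5: x=[2.2500 10.6250 14.7500] v=[-3.0000 1.2500 -0.5000]
Step 6: x=[6.8750 9.1250 15.3750] v=[9.2500 -3.0000 1.2500]
Step 7: x=[6.8750 9.6250 14.7500] v=[0.0000 1.0000 -1.2500]
Step 8: x=[2.7500 11.3125 14.0000] v=[-8.2500 3.3750 -1.5000]
Max displacement = 2.7500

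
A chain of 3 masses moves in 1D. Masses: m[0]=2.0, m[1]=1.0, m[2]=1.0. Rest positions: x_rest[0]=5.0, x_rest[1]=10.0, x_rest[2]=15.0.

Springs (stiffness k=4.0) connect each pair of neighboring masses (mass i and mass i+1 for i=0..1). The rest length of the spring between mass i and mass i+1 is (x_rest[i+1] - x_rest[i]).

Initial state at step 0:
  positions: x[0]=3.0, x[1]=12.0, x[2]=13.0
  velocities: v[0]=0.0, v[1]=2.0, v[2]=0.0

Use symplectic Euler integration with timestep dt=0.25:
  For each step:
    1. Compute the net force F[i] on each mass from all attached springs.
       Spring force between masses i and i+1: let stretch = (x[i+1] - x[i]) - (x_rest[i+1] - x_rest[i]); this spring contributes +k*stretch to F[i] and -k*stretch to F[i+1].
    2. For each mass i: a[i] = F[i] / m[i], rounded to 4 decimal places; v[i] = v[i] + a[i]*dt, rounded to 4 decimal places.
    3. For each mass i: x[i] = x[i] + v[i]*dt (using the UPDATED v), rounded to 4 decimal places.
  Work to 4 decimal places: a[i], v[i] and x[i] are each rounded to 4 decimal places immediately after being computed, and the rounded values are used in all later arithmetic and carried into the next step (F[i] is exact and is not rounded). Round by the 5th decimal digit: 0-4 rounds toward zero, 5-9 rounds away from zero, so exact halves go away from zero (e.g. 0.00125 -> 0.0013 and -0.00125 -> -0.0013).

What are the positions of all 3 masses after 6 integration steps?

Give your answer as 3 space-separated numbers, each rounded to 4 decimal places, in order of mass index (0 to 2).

Step 0: x=[3.0000 12.0000 13.0000] v=[0.0000 2.0000 0.0000]
Step 1: x=[3.5000 10.5000 14.0000] v=[2.0000 -6.0000 4.0000]
Step 2: x=[4.2500 8.1250 15.3750] v=[3.0000 -9.5000 5.5000]
Step 3: x=[4.8594 6.5938 16.1875] v=[2.4375 -6.1250 3.2500]
Step 4: x=[5.0606 7.0274 15.8516] v=[0.8047 1.7343 -1.3437]
Step 5: x=[4.8826 9.1753 14.5596] v=[-0.7119 8.5917 -5.1679]
Step 6: x=[4.6162 11.5961 13.1716] v=[-1.0656 9.6833 -5.5522]

Answer: 4.6162 11.5961 13.1716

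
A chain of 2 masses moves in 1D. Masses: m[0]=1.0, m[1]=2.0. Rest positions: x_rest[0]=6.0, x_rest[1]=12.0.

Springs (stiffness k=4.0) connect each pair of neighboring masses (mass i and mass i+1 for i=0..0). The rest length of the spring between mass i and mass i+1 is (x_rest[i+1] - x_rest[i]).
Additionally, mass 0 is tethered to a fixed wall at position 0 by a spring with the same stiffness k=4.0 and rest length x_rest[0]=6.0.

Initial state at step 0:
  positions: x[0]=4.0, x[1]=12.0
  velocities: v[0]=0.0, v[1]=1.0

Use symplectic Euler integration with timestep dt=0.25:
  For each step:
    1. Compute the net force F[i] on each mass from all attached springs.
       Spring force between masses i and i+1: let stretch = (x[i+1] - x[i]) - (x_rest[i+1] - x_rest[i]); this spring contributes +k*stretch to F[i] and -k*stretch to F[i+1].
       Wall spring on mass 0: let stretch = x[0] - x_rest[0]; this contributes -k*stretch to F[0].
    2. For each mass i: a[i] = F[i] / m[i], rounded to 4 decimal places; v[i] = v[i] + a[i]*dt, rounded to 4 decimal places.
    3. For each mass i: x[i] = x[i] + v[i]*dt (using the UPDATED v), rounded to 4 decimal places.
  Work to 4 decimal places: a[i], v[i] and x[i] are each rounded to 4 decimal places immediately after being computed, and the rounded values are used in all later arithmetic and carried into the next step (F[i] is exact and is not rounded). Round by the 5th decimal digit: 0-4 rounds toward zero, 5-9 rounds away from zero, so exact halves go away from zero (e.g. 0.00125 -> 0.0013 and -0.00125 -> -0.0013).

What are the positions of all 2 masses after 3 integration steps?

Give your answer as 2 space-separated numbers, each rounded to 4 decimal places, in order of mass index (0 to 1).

Step 0: x=[4.0000 12.0000] v=[0.0000 1.0000]
Step 1: x=[5.0000 12.0000] v=[4.0000 0.0000]
Step 2: x=[6.5000 11.8750] v=[6.0000 -0.5000]
Step 3: x=[7.7188 11.8281] v=[4.8750 -0.1875]

Answer: 7.7188 11.8281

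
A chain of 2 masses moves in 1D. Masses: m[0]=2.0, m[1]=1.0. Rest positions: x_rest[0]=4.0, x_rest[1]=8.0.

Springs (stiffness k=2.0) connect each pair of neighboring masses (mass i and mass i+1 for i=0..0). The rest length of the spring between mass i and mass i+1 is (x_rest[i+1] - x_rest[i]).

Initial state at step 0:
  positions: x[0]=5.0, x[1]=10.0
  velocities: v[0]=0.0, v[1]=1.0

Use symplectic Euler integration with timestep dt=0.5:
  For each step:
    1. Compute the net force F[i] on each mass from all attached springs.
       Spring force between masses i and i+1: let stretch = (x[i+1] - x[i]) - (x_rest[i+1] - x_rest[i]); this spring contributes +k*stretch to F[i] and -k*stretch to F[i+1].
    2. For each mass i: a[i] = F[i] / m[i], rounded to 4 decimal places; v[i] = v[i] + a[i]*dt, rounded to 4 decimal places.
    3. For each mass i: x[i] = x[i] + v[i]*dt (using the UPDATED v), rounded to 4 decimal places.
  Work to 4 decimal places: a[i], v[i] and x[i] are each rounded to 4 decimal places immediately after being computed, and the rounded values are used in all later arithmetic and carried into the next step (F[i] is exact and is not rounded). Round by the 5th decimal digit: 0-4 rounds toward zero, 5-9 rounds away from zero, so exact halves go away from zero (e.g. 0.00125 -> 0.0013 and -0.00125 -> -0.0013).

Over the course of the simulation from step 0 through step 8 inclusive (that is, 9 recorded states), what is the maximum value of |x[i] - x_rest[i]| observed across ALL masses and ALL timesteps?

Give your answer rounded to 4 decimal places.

Step 0: x=[5.0000 10.0000] v=[0.0000 1.0000]
Step 1: x=[5.2500 10.0000] v=[0.5000 0.0000]
Step 2: x=[5.6875 9.6250] v=[0.8750 -0.7500]
Step 3: x=[6.1094 9.2813] v=[0.8438 -0.6875]
Step 4: x=[6.3243 9.3516] v=[0.4298 0.1406]
Step 5: x=[6.2960 9.9083] v=[-0.0566 1.1133]
Step 6: x=[6.1708 10.6588] v=[-0.2505 1.5010]
Step 7: x=[6.1676 11.1653] v=[-0.0065 1.0130]
Step 8: x=[6.4138 11.1730] v=[0.4924 0.0153]
Max displacement = 3.1730

Answer: 3.1730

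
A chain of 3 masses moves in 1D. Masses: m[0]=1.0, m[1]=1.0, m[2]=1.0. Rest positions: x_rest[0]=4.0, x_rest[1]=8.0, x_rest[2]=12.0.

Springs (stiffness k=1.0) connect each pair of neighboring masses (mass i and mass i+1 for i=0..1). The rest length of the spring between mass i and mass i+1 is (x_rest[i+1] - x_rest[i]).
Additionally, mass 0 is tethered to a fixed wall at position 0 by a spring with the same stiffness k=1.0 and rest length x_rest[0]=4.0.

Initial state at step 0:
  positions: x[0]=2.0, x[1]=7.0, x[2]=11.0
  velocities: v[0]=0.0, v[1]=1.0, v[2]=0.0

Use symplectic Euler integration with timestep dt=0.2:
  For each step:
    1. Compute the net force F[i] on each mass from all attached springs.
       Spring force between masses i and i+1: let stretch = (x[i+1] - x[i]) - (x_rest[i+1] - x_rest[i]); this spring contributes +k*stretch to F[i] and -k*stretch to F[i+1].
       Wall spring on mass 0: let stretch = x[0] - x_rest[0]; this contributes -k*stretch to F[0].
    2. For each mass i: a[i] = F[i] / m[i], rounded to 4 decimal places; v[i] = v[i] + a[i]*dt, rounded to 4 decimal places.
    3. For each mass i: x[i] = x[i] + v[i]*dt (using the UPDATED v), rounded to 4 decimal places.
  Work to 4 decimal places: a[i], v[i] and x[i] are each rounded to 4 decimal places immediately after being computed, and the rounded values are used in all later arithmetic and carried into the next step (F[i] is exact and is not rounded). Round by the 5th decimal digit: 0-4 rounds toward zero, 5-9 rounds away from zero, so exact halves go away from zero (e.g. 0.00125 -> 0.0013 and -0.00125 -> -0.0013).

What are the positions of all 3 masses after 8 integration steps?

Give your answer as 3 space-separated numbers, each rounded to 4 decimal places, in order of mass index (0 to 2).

Step 0: x=[2.0000 7.0000 11.0000] v=[0.0000 1.0000 0.0000]
Step 1: x=[2.1200 7.1600 11.0000] v=[0.6000 0.8000 0.0000]
Step 2: x=[2.3568 7.2720 11.0064] v=[1.1840 0.5600 0.0320]
Step 3: x=[2.6959 7.3368 11.0234] v=[1.6957 0.3238 0.0851]
Step 4: x=[3.1128 7.3634 11.0530] v=[2.0847 0.1329 0.1478]
Step 5: x=[3.5753 7.3675 11.0950] v=[2.3123 0.0207 0.2099]
Step 6: x=[4.0464 7.3691 11.1479] v=[2.3557 0.0078 0.2644]
Step 7: x=[4.4886 7.3889 11.2096] v=[2.2110 0.0990 0.3086]
Step 8: x=[4.8673 7.4455 11.2785] v=[1.8933 0.2831 0.3445]

Answer: 4.8673 7.4455 11.2785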